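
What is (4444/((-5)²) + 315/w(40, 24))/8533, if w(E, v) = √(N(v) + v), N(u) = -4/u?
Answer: 4444/213325 + 45*√858/174317 ≈ 0.028394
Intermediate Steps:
w(E, v) = √(v - 4/v) (w(E, v) = √(-4/v + v) = √(v - 4/v))
(4444/((-5)²) + 315/w(40, 24))/8533 = (4444/((-5)²) + 315/(√(24 - 4/24)))/8533 = (4444/25 + 315/(√(24 - 4*1/24)))*(1/8533) = (4444*(1/25) + 315/(√(24 - ⅙)))*(1/8533) = (4444/25 + 315/(√(143/6)))*(1/8533) = (4444/25 + 315/((√858/6)))*(1/8533) = (4444/25 + 315*(√858/143))*(1/8533) = (4444/25 + 315*√858/143)*(1/8533) = 4444/213325 + 45*√858/174317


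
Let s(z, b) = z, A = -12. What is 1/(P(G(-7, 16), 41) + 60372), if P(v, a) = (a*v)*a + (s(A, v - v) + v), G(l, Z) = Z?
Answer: 1/87272 ≈ 1.1458e-5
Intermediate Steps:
P(v, a) = -12 + v + v*a² (P(v, a) = (a*v)*a + (-12 + v) = v*a² + (-12 + v) = -12 + v + v*a²)
1/(P(G(-7, 16), 41) + 60372) = 1/((-12 + 16 + 16*41²) + 60372) = 1/((-12 + 16 + 16*1681) + 60372) = 1/((-12 + 16 + 26896) + 60372) = 1/(26900 + 60372) = 1/87272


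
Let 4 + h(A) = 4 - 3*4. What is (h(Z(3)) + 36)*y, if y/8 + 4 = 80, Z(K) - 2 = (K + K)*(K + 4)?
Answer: 14592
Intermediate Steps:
Z(K) = 2 + 2*K*(4 + K) (Z(K) = 2 + (K + K)*(K + 4) = 2 + (2*K)*(4 + K) = 2 + 2*K*(4 + K))
h(A) = -12 (h(A) = -4 + (4 - 3*4) = -4 + (4 - 12) = -4 - 8 = -12)
y = 608 (y = -32 + 8*80 = -32 + 640 = 608)
(h(Z(3)) + 36)*y = (-12 + 36)*608 = 24*608 = 14592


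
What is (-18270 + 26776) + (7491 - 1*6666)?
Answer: 9331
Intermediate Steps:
(-18270 + 26776) + (7491 - 1*6666) = 8506 + (7491 - 6666) = 8506 + 825 = 9331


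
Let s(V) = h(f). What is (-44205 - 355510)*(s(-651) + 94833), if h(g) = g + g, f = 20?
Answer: -37922161195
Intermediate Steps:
h(g) = 2*g
s(V) = 40 (s(V) = 2*20 = 40)
(-44205 - 355510)*(s(-651) + 94833) = (-44205 - 355510)*(40 + 94833) = -399715*94873 = -37922161195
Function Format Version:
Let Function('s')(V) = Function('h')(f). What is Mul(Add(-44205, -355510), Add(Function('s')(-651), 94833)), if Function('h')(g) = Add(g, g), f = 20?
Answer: -37922161195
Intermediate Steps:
Function('h')(g) = Mul(2, g)
Function('s')(V) = 40 (Function('s')(V) = Mul(2, 20) = 40)
Mul(Add(-44205, -355510), Add(Function('s')(-651), 94833)) = Mul(Add(-44205, -355510), Add(40, 94833)) = Mul(-399715, 94873) = -37922161195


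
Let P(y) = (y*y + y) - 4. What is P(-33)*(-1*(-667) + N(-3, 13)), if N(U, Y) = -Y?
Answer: 688008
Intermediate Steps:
P(y) = -4 + y + y**2 (P(y) = (y**2 + y) - 4 = (y + y**2) - 4 = -4 + y + y**2)
P(-33)*(-1*(-667) + N(-3, 13)) = (-4 - 33 + (-33)**2)*(-1*(-667) - 1*13) = (-4 - 33 + 1089)*(667 - 13) = 1052*654 = 688008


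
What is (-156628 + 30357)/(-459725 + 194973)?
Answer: 126271/264752 ≈ 0.47694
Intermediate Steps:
(-156628 + 30357)/(-459725 + 194973) = -126271/(-264752) = -126271*(-1/264752) = 126271/264752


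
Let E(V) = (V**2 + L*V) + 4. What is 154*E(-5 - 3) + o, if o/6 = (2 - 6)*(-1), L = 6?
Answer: 3104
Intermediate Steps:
E(V) = 4 + V**2 + 6*V (E(V) = (V**2 + 6*V) + 4 = 4 + V**2 + 6*V)
o = 24 (o = 6*((2 - 6)*(-1)) = 6*(-4*(-1)) = 6*4 = 24)
154*E(-5 - 3) + o = 154*(4 + (-5 - 3)**2 + 6*(-5 - 3)) + 24 = 154*(4 + (-8)**2 + 6*(-8)) + 24 = 154*(4 + 64 - 48) + 24 = 154*20 + 24 = 3080 + 24 = 3104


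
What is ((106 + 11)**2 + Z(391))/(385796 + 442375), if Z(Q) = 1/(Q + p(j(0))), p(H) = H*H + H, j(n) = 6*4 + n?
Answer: 13565800/820717461 ≈ 0.016529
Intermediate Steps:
j(n) = 24 + n
p(H) = H + H**2 (p(H) = H**2 + H = H + H**2)
Z(Q) = 1/(600 + Q) (Z(Q) = 1/(Q + (24 + 0)*(1 + (24 + 0))) = 1/(Q + 24*(1 + 24)) = 1/(Q + 24*25) = 1/(Q + 600) = 1/(600 + Q))
((106 + 11)**2 + Z(391))/(385796 + 442375) = ((106 + 11)**2 + 1/(600 + 391))/(385796 + 442375) = (117**2 + 1/991)/828171 = (13689 + 1/991)*(1/828171) = (13565800/991)*(1/828171) = 13565800/820717461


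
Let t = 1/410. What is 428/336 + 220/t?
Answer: 7576907/84 ≈ 90201.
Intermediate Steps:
t = 1/410 ≈ 0.0024390
428/336 + 220/t = 428/336 + 220/(1/410) = 428*(1/336) + 220*410 = 107/84 + 90200 = 7576907/84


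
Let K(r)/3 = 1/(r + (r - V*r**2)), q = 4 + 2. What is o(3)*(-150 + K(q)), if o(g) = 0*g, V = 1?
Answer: 0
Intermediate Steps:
q = 6
o(g) = 0
K(r) = 3/(-r**2 + 2*r) (K(r) = 3/(r + (r - r**2)) = 3/(-r**2 + 2*r))
o(3)*(-150 + K(q)) = 0*(-150 - 3/(6*(-2 + 6))) = 0*(-150 - 3*1/6/4) = 0*(-150 - 3*1/6*1/4) = 0*(-150 - 1/8) = 0*(-1201/8) = 0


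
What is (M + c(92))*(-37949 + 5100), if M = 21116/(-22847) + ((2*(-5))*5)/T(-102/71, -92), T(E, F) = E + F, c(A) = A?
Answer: -68754071717/22847 ≈ -3.0093e+6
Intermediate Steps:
M = -951237/2444629 (M = 21116/(-22847) + ((2*(-5))*5)/(-102/71 - 92) = 21116*(-1/22847) + (-10*5)/(-102*1/71 - 92) = -21116/22847 - 50/(-102/71 - 92) = -21116/22847 - 50/(-6634/71) = -21116/22847 - 50*(-71/6634) = -21116/22847 + 1775/3317 = -951237/2444629 ≈ -0.38911)
(M + c(92))*(-37949 + 5100) = (-951237/2444629 + 92)*(-37949 + 5100) = (223954631/2444629)*(-32849) = -68754071717/22847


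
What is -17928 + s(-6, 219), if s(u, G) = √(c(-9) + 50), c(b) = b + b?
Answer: -17928 + 4*√2 ≈ -17922.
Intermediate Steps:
c(b) = 2*b
s(u, G) = 4*√2 (s(u, G) = √(2*(-9) + 50) = √(-18 + 50) = √32 = 4*√2)
-17928 + s(-6, 219) = -17928 + 4*√2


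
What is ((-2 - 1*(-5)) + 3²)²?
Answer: 144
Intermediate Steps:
((-2 - 1*(-5)) + 3²)² = ((-2 + 5) + 9)² = (3 + 9)² = 12² = 144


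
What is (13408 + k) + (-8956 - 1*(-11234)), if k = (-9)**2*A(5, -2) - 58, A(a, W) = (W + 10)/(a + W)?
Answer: 15844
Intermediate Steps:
A(a, W) = (10 + W)/(W + a)
k = 158 (k = (-9)**2*((10 - 2)/(-2 + 5)) - 58 = 81*(8/3) - 58 = 216 - 58 = 158)
(13408 + k) + (-8956 - 1*(-11234)) = (13408 + 158) + (-8956 - 1*(-11234)) = 13566 + (-8956 + 11234) = 13566 + 2278 = 15844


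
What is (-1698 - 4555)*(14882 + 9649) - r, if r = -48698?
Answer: -153343645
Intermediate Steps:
(-1698 - 4555)*(14882 + 9649) - r = (-1698 - 4555)*(14882 + 9649) - 1*(-48698) = -6253*24531 + 48698 = -153392343 + 48698 = -153343645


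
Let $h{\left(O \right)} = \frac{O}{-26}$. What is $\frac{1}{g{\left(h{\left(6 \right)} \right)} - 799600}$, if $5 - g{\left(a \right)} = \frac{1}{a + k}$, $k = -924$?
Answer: $- \frac{12015}{9607133912} \approx -1.2506 \cdot 10^{-6}$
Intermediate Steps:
$h{\left(O \right)} = - \frac{O}{26}$ ($h{\left(O \right)} = O \left(- \frac{1}{26}\right) = - \frac{O}{26}$)
$g{\left(a \right)} = 5 - \frac{1}{-924 + a}$ ($g{\left(a \right)} = 5 - \frac{1}{a - 924} = 5 - \frac{1}{-924 + a}$)
$\frac{1}{g{\left(h{\left(6 \right)} \right)} - 799600} = \frac{1}{\frac{-4621 + 5 \left(\left(- \frac{1}{26}\right) 6\right)}{-924 - \frac{3}{13}} - 799600} = \frac{1}{\frac{-4621 + 5 \left(- \frac{3}{13}\right)}{-924 - \frac{3}{13}} - 799600} = \frac{1}{\frac{-4621 - \frac{15}{13}}{- \frac{12015}{13}} - 799600} = \frac{1}{\left(- \frac{13}{12015}\right) \left(- \frac{60088}{13}\right) - 799600} = \frac{1}{\frac{60088}{12015} - 799600} = \frac{1}{- \frac{9607133912}{12015}} = - \frac{12015}{9607133912}$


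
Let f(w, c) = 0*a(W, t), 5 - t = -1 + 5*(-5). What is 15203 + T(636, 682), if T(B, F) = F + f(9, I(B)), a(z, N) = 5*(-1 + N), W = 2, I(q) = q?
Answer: 15885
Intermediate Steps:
t = 31 (t = 5 - (-1 + 5*(-5)) = 5 - (-1 - 25) = 5 - 1*(-26) = 5 + 26 = 31)
a(z, N) = -5 + 5*N
f(w, c) = 0 (f(w, c) = 0*(-5 + 5*31) = 0*(-5 + 155) = 0*150 = 0)
T(B, F) = F (T(B, F) = F + 0 = F)
15203 + T(636, 682) = 15203 + 682 = 15885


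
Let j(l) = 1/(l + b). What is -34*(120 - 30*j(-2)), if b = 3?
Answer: -3060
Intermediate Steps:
j(l) = 1/(3 + l) (j(l) = 1/(l + 3) = 1/(3 + l))
-34*(120 - 30*j(-2)) = -34*(120 - 30/(3 - 2)) = -34*(120 - 30/1) = -34*(120 - 30*1) = -34*(120 - 30) = -34*90 = -3060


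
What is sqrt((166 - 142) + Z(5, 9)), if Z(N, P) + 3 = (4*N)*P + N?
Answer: sqrt(206) ≈ 14.353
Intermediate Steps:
Z(N, P) = -3 + N + 4*N*P (Z(N, P) = -3 + ((4*N)*P + N) = -3 + (4*N*P + N) = -3 + (N + 4*N*P) = -3 + N + 4*N*P)
sqrt((166 - 142) + Z(5, 9)) = sqrt((166 - 142) + (-3 + 5 + 4*5*9)) = sqrt(24 + (-3 + 5 + 180)) = sqrt(24 + 182) = sqrt(206)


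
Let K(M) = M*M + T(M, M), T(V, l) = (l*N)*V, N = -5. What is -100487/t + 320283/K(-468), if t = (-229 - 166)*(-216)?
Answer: -178029019/115352640 ≈ -1.5433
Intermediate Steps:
T(V, l) = -5*V*l (T(V, l) = (l*(-5))*V = (-5*l)*V = -5*V*l)
t = 85320 (t = -395*(-216) = 85320)
K(M) = -4*M² (K(M) = M*M - 5*M*M = M² - 5*M² = -4*M²)
-100487/t + 320283/K(-468) = -100487/85320 + 320283/((-4*(-468)²)) = -100487*1/85320 + 320283/((-4*219024)) = -100487/85320 + 320283/(-876096) = -100487/85320 + 320283*(-1/876096) = -100487/85320 - 35587/97344 = -178029019/115352640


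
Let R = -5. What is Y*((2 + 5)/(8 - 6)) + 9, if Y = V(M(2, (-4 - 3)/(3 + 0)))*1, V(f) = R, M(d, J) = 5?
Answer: -17/2 ≈ -8.5000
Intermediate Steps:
V(f) = -5
Y = -5 (Y = -5*1 = -5)
Y*((2 + 5)/(8 - 6)) + 9 = -5*(2 + 5)/(8 - 6) + 9 = -35/2 + 9 = -17/2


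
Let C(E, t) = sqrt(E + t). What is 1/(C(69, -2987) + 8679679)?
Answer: 8679679/75336827545959 - I*sqrt(2918)/75336827545959 ≈ 1.1521e-7 - 7.1703e-13*I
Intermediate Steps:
1/(C(69, -2987) + 8679679) = 1/(sqrt(69 - 2987) + 8679679) = 1/(sqrt(-2918) + 8679679) = 1/(I*sqrt(2918) + 8679679) = 1/(8679679 + I*sqrt(2918))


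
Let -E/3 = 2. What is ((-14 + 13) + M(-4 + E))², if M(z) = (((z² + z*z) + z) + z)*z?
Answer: 3243601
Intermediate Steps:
E = -6 (E = -3*2 = -6)
M(z) = z*(2*z + 2*z²) (M(z) = (((z² + z²) + z) + z)*z = ((2*z² + z) + z)*z = ((z + 2*z²) + z)*z = (2*z + 2*z²)*z = z*(2*z + 2*z²))
((-14 + 13) + M(-4 + E))² = ((-14 + 13) + 2*(-4 - 6)²*(1 + (-4 - 6)))² = (-1 + 2*(-10)²*(1 - 10))² = (-1 + 2*100*(-9))² = (-1 - 1800)² = (-1801)² = 3243601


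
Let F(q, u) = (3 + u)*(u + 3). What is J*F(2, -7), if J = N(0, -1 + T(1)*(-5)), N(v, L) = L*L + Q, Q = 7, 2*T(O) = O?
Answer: 308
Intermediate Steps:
T(O) = O/2
F(q, u) = (3 + u)² (F(q, u) = (3 + u)*(3 + u) = (3 + u)²)
N(v, L) = 7 + L² (N(v, L) = L*L + 7 = L² + 7 = 7 + L²)
J = 77/4 (J = 7 + (-1 + ((½)*1)*(-5))² = 7 + (-1 + (½)*(-5))² = 7 + (-1 - 5/2)² = 7 + (-7/2)² = 7 + 49/4 = 77/4 ≈ 19.250)
J*F(2, -7) = 77*(3 - 7)²/4 = (77/4)*(-4)² = (77/4)*16 = 308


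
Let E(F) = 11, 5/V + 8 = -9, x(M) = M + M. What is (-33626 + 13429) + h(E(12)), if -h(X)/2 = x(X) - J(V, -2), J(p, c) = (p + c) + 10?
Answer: -343835/17 ≈ -20226.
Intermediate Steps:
x(M) = 2*M
V = -5/17 (V = 5/(-8 - 9) = 5/(-17) = 5*(-1/17) = -5/17 ≈ -0.29412)
J(p, c) = 10 + c + p (J(p, c) = (c + p) + 10 = 10 + c + p)
h(X) = 262/17 - 4*X (h(X) = -2*(2*X - (10 - 2 - 5/17)) = -2*(2*X - 1*131/17) = -2*(2*X - 131/17) = -2*(-131/17 + 2*X) = 262/17 - 4*X)
(-33626 + 13429) + h(E(12)) = (-33626 + 13429) + (262/17 - 4*11) = -20197 + (262/17 - 44) = -20197 - 486/17 = -343835/17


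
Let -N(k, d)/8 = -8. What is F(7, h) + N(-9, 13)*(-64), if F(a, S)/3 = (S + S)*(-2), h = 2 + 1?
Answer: -4132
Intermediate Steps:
N(k, d) = 64 (N(k, d) = -8*(-8) = 64)
h = 3
F(a, S) = -12*S (F(a, S) = 3*((S + S)*(-2)) = 3*((2*S)*(-2)) = 3*(-4*S) = -12*S)
F(7, h) + N(-9, 13)*(-64) = -12*3 + 64*(-64) = -36 - 4096 = -4132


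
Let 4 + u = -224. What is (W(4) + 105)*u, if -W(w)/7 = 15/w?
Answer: -17955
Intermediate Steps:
u = -228 (u = -4 - 224 = -228)
W(w) = -105/w
(W(4) + 105)*u = (-105/4 + 105)*(-228) = (315/4)*(-228) = -17955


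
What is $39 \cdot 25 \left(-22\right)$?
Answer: $-21450$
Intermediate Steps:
$39 \cdot 25 \left(-22\right) = 975 \left(-22\right) = -21450$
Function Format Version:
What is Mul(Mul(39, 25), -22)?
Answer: -21450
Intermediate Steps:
Mul(Mul(39, 25), -22) = Mul(975, -22) = -21450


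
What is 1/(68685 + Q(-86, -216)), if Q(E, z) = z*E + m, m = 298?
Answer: 1/87559 ≈ 1.1421e-5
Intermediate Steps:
Q(E, z) = 298 + E*z (Q(E, z) = z*E + 298 = E*z + 298 = 298 + E*z)
1/(68685 + Q(-86, -216)) = 1/(68685 + (298 - 86*(-216))) = 1/(68685 + (298 + 18576)) = 1/(68685 + 18874) = 1/87559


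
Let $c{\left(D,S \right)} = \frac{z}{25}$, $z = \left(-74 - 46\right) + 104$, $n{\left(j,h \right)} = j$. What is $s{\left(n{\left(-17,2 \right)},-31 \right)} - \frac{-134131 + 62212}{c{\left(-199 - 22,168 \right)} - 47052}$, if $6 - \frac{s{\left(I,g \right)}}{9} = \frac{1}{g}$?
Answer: $\frac{1924002603}{36465796} \approx 52.762$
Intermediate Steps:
$z = -16$ ($z = -120 + 104 = -16$)
$c{\left(D,S \right)} = - \frac{16}{25}$
$s{\left(I,g \right)} = 54 - \frac{9}{g}$
$s{\left(n{\left(-17,2 \right)},-31 \right)} - \frac{-134131 + 62212}{c{\left(-199 - 22,168 \right)} - 47052} = \left(54 - \frac{9}{-31}\right) - \frac{-134131 + 62212}{- \frac{16}{25} - 47052} = \left(54 - - \frac{9}{31}\right) - - \frac{71919}{- \frac{1176316}{25}} = \left(54 + \frac{9}{31}\right) - \left(-71919\right) \left(- \frac{25}{1176316}\right) = \frac{1683}{31} - \frac{1797975}{1176316} = \frac{1924002603}{36465796}$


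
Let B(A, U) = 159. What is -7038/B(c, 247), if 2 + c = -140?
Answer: -2346/53 ≈ -44.264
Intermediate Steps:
c = -142 (c = -2 - 140 = -142)
-7038/B(c, 247) = -7038/159 = -7038*1/159 = -2346/53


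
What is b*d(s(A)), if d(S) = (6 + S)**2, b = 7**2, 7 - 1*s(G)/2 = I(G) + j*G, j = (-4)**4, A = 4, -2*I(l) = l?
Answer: 200732224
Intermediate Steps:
I(l) = -l/2
j = 256
s(G) = 14 - 511*G (s(G) = 14 - 2*(-G/2 + 256*G) = 14 - 511*G)
b = 49
b*d(s(A)) = 49*(6 + (14 - 511*4))**2 = 49*(6 + (14 - 2044))**2 = 49*(6 - 2030)**2 = 49*(-2024)**2 = 49*4096576 = 200732224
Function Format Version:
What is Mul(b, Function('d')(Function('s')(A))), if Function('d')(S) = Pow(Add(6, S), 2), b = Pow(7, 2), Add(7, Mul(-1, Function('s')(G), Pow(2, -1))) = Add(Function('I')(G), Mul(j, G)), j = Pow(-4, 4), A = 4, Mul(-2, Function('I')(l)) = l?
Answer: 200732224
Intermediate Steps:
Function('I')(l) = Mul(Rational(-1, 2), l)
j = 256
Function('s')(G) = Add(14, Mul(-511, G)) (Function('s')(G) = Add(14, Mul(-2, Add(Mul(Rational(-1, 2), G), Mul(256, G)))) = Add(14, Mul(-2, Mul(Rational(511, 2), G))) = Add(14, Mul(-511, G)))
b = 49
Mul(b, Function('d')(Function('s')(A))) = Mul(49, Pow(Add(6, Add(14, Mul(-511, 4))), 2)) = Mul(49, Pow(Add(6, Add(14, -2044)), 2)) = Mul(49, Pow(Add(6, -2030), 2)) = Mul(49, Pow(-2024, 2)) = Mul(49, 4096576) = 200732224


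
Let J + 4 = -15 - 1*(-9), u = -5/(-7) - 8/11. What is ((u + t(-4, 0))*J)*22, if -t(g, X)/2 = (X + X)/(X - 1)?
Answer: 20/7 ≈ 2.8571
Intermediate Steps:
t(g, X) = -4*X/(-1 + X) (t(g, X) = -2*(X + X)/(X - 1) = -2*2*X/(-1 + X) = -4*X/(-1 + X))
u = -1/77 (u = -5*(-⅐) - 8*1/11 = 5/7 - 8/11 = -1/77 ≈ -0.012987)
J = -10 (J = -4 + (-15 - 1*(-9)) = -4 + (-15 + 9) = -4 - 6 = -10)
((u + t(-4, 0))*J)*22 = ((-1/77 - 4*0/(-1 + 0))*(-10))*22 = ((-1/77 - 4*0/(-1))*(-10))*22 = ((-1/77 - 4*0*(-1))*(-10))*22 = ((-1/77 + 0)*(-10))*22 = -1/77*(-10)*22 = (10/77)*22 = 20/7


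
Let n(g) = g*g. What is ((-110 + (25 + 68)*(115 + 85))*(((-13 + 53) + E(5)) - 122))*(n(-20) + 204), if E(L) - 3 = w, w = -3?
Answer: -915772720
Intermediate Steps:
n(g) = g²
E(L) = 0 (E(L) = 3 - 3 = 0)
((-110 + (25 + 68)*(115 + 85))*(((-13 + 53) + E(5)) - 122))*(n(-20) + 204) = ((-110 + (25 + 68)*(115 + 85))*(((-13 + 53) + 0) - 122))*((-20)² + 204) = ((-110 + 93*200)*((40 + 0) - 122))*(400 + 204) = ((-110 + 18600)*(40 - 122))*604 = (18490*(-82))*604 = -1516180*604 = -915772720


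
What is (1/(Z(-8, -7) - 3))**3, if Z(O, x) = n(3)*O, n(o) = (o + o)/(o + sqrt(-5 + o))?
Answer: (-25*sqrt(2) + 9*I)/(27*(-6745*I + 1081*sqrt(2))) ≈ -8.8856e-5 - 0.000174*I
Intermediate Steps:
n(o) = 2*o/(o + sqrt(-5 + o)) (n(o) = (2*o)/(o + sqrt(-5 + o)) = 2*o/(o + sqrt(-5 + o)))
Z(O, x) = 6*O/(3 + I*sqrt(2)) (Z(O, x) = (2*3/(3 + sqrt(-5 + 3)))*O = (2*3/(3 + sqrt(-2)))*O = (2*3/(3 + I*sqrt(2)))*O = (6/(3 + I*sqrt(2)))*O = 6*O/(3 + I*sqrt(2)))
(1/(Z(-8, -7) - 3))**3 = (1/(((18/11)*(-8) - 6/11*I*(-8)*sqrt(2)) - 3))**3 = (1/((-144/11 + 48*I*sqrt(2)/11) - 3))**3 = (1/(-177/11 + 48*I*sqrt(2)/11))**3 = (-177/11 + 48*I*sqrt(2)/11)**(-3)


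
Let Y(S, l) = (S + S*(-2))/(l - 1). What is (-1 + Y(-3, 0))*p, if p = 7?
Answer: -28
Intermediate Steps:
Y(S, l) = -S/(-1 + l) (Y(S, l) = (S - 2*S)/(-1 + l) = (-S)/(-1 + l) = -S/(-1 + l))
(-1 + Y(-3, 0))*p = (-1 - 1*(-3)/(-1 + 0))*7 = (-1 - 1*(-3)/(-1))*7 = (-1 - 1*(-3)*(-1))*7 = (-1 - 3)*7 = -4*7 = -28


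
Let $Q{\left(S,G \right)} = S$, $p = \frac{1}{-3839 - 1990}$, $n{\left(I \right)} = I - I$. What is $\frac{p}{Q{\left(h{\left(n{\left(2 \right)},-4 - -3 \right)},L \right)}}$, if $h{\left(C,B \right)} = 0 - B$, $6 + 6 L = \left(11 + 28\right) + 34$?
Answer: $- \frac{1}{5829} \approx -0.00017156$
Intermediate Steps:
$L = \frac{67}{6}$ ($L = -1 + \frac{\left(11 + 28\right) + 34}{6} = -1 + \frac{39 + 34}{6} = -1 + \frac{1}{6} \cdot 73 = -1 + \frac{73}{6} = \frac{67}{6} \approx 11.167$)
$n{\left(I \right)} = 0$
$h{\left(C,B \right)} = - B$
$p = - \frac{1}{5829}$ ($p = \frac{1}{-5829} = - \frac{1}{5829} \approx -0.00017156$)
$\frac{p}{Q{\left(h{\left(n{\left(2 \right)},-4 - -3 \right)},L \right)}} = - \frac{1}{5829 \left(- (-4 - -3)\right)} = - \frac{1}{5829 \left(- (-4 + 3)\right)} = - \frac{1}{5829 \left(\left(-1\right) \left(-1\right)\right)} = - \frac{1}{5829 \cdot 1} = \left(- \frac{1}{5829}\right) 1 = - \frac{1}{5829}$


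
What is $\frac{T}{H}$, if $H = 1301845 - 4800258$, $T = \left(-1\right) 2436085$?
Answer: $\frac{128215}{184127} \approx 0.69634$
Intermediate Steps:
$T = -2436085$
$H = -3498413$
$\frac{T}{H} = - \frac{2436085}{-3498413} = \left(-2436085\right) \left(- \frac{1}{3498413}\right) = \frac{128215}{184127}$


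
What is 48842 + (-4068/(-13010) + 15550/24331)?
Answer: 7730528078514/158273155 ≈ 48843.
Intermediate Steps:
48842 + (-4068/(-13010) + 15550/24331) = 48842 + (-4068*(-1/13010) + 15550*(1/24331)) = 48842 + (2034/6505 + 15550/24331) = 48842 + 150642004/158273155 = 7730528078514/158273155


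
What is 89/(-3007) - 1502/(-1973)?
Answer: 4340917/5932811 ≈ 0.73168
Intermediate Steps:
89/(-3007) - 1502/(-1973) = 89*(-1/3007) - 1502*(-1/1973) = -89/3007 + 1502/1973 = 4340917/5932811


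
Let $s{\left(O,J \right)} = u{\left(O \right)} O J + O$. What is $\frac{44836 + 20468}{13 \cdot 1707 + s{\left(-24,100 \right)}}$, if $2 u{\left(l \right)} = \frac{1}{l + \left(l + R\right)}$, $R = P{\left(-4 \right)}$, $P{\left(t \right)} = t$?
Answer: $\frac{282984}{96157} \approx 2.9429$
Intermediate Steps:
$R = -4$
$u{\left(l \right)} = \frac{1}{2 \left(-4 + 2 l\right)}$ ($u{\left(l \right)} = \frac{1}{2 \left(l + \left(l - 4\right)\right)} = \frac{1}{2 \left(l + \left(-4 + l\right)\right)} = \frac{1}{2 \left(-4 + 2 l\right)}$)
$s{\left(O,J \right)} = O + \frac{J O}{4 \left(-2 + O\right)}$ ($s{\left(O,J \right)} = \frac{1}{4 \left(-2 + O\right)} O J + O = \frac{O}{4 \left(-2 + O\right)} J + O = \frac{J O}{4 \left(-2 + O\right)} + O = O + \frac{J O}{4 \left(-2 + O\right)}$)
$\frac{44836 + 20468}{13 \cdot 1707 + s{\left(-24,100 \right)}} = \frac{44836 + 20468}{13 \cdot 1707 + \frac{1}{4} \left(-24\right) \frac{1}{-2 - 24} \left(-8 + 100 + 4 \left(-24\right)\right)} = \frac{65304}{22191 + \frac{1}{4} \left(-24\right) \frac{1}{-26} \left(-8 + 100 - 96\right)} = \frac{65304}{22191 + \frac{1}{4} \left(-24\right) \left(- \frac{1}{26}\right) \left(-4\right)} = \frac{65304}{22191 - \frac{12}{13}} = \frac{65304}{\frac{288471}{13}} = 65304 \cdot \frac{13}{288471} = \frac{282984}{96157}$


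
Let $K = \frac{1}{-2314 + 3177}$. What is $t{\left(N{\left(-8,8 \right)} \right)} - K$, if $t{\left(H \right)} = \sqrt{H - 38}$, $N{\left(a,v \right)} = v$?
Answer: $- \frac{1}{863} + i \sqrt{30} \approx -0.0011587 + 5.4772 i$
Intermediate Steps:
$K = \frac{1}{863} \approx 0.0011587$
$t{\left(H \right)} = \sqrt{-38 + H}$
$t{\left(N{\left(-8,8 \right)} \right)} - K = \sqrt{-38 + 8} - \frac{1}{863} = \sqrt{-30} - \frac{1}{863} = i \sqrt{30} - \frac{1}{863} = - \frac{1}{863} + i \sqrt{30}$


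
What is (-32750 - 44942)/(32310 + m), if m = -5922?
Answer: -19423/6597 ≈ -2.9442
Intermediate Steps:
(-32750 - 44942)/(32310 + m) = (-32750 - 44942)/(32310 - 5922) = -77692/26388 = -77692*1/26388 = -19423/6597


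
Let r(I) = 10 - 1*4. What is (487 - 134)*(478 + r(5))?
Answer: 170852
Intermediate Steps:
r(I) = 6 (r(I) = 10 - 4 = 6)
(487 - 134)*(478 + r(5)) = (487 - 134)*(478 + 6) = 353*484 = 170852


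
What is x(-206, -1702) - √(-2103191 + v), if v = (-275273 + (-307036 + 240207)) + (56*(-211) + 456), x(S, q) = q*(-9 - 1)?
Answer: 17020 - I*√2456653 ≈ 17020.0 - 1567.4*I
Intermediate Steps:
x(S, q) = -10*q (x(S, q) = q*(-10) = -10*q)
v = -353462 (v = (-275273 - 66829) + (-11816 + 456) = -342102 - 11360 = -353462)
x(-206, -1702) - √(-2103191 + v) = -10*(-1702) - √(-2103191 - 353462) = 17020 - √(-2456653) = 17020 - I*√2456653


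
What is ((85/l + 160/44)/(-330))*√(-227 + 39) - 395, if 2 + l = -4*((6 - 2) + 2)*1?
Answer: -395 - 7*I*√47/3146 ≈ -395.0 - 0.015254*I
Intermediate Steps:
l = -26 (l = -2 - 4*((6 - 2) + 2)*1 = -2 - 4*(4 + 2)*1 = -2 - 4*6*1 = -2 - 24*1 = -2 - 24 = -26)
((85/l + 160/44)/(-330))*√(-227 + 39) - 395 = ((85/(-26) + 160/44)/(-330))*√(-227 + 39) - 395 = ((85*(-1/26) + 160*(1/44))*(-1/330))*√(-188) - 395 = ((-85/26 + 40/11)*(-1/330))*(2*I*√47) - 395 = ((105/286)*(-1/330))*(2*I*√47) - 395 = -7*I*√47/3146 - 395 = -395 - 7*I*√47/3146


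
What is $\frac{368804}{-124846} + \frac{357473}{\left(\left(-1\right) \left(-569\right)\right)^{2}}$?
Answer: $- \frac{37387638843}{20210132903} \approx -1.8499$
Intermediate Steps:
$\frac{368804}{-124846} + \frac{357473}{\left(\left(-1\right) \left(-569\right)\right)^{2}} = 368804 \left(- \frac{1}{124846}\right) + \frac{357473}{569^{2}} = - \frac{184402}{62423} + \frac{357473}{323761} = - \frac{37387638843}{20210132903}$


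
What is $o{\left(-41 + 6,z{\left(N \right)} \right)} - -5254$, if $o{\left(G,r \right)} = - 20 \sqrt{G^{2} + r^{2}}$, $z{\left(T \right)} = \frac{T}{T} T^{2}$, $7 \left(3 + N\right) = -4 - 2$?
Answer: $5254 - \frac{3620 \sqrt{106}}{49} \approx 4493.4$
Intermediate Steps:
$N = - \frac{27}{7}$ ($N = -3 + \frac{-4 - 2}{7} = -3 + \frac{1}{7} \left(-6\right) = -3 - \frac{6}{7} = - \frac{27}{7} \approx -3.8571$)
$z{\left(T \right)} = T^{2}$ ($z{\left(T \right)} = 1 T^{2} = T^{2}$)
$o{\left(-41 + 6,z{\left(N \right)} \right)} - -5254 = - 20 \sqrt{\left(-41 + 6\right)^{2} + \left(\left(- \frac{27}{7}\right)^{2}\right)^{2}} - -5254 = - 20 \sqrt{\left(-35\right)^{2} + \left(\frac{729}{49}\right)^{2}} + 5254 = - 20 \sqrt{1225 + \frac{531441}{2401}} + 5254 = - 20 \sqrt{\frac{3472666}{2401}} + 5254 = - 20 \frac{181 \sqrt{106}}{49} + 5254 = - \frac{3620 \sqrt{106}}{49} + 5254 = 5254 - \frac{3620 \sqrt{106}}{49}$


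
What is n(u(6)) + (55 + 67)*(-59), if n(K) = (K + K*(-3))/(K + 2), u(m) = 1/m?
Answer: -93576/13 ≈ -7198.2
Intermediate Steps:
u(m) = 1/m
n(K) = -2*K/(2 + K) (n(K) = (K - 3*K)/(2 + K) = (-2*K)/(2 + K) = -2*K/(2 + K))
n(u(6)) + (55 + 67)*(-59) = -2/(6*(2 + 1/6)) + (55 + 67)*(-59) = -2*⅙/(2 + ⅙) + 122*(-59) = -2*⅙/13/6 - 7198 = -2*⅙*6/13 - 7198 = -2/13 - 7198 = -93576/13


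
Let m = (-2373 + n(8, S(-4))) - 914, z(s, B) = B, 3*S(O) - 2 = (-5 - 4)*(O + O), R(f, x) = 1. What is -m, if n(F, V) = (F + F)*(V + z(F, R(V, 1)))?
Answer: 8629/3 ≈ 2876.3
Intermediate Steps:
S(O) = 2/3 - 6*O (S(O) = 2/3 + ((-5 - 4)*(O + O))/3 = 2/3 + (-18*O)/3 = 2/3 - 6*O)
n(F, V) = 2*F*(1 + V) (n(F, V) = (F + F)*(V + 1) = (2*F)*(1 + V) = 2*F*(1 + V))
m = -8629/3 (m = (-2373 + 2*8*(1 + (2/3 - 6*(-4)))) - 914 = (-2373 + 2*8*(1 + (2/3 + 24))) - 914 = (-2373 + 2*8*(1 + 74/3)) - 914 = (-2373 + 2*8*(77/3)) - 914 = (-2373 + 1232/3) - 914 = -5887/3 - 914 = -8629/3 ≈ -2876.3)
-m = -1*(-8629/3) = 8629/3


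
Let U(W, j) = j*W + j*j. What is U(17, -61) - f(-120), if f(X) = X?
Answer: 2804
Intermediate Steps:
U(W, j) = j² + W*j (U(W, j) = W*j + j² = j² + W*j)
U(17, -61) - f(-120) = -61*(17 - 61) - 1*(-120) = -61*(-44) + 120 = 2684 + 120 = 2804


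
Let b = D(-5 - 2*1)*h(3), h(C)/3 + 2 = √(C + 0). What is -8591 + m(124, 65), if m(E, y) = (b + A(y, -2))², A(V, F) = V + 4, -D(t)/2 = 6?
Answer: 15178 - 10152*√3 ≈ -2405.8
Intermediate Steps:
h(C) = -6 + 3*√C (h(C) = -6 + 3*√(C + 0) = -6 + 3*√C)
D(t) = -12 (D(t) = -2*6 = -12)
A(V, F) = 4 + V
b = 72 - 36*√3 (b = -12*(-6 + 3*√3) = 72 - 36*√3 ≈ 9.6462)
m(E, y) = (76 + y - 36*√3)² (m(E, y) = ((72 - 36*√3) + (4 + y))² = (76 + y - 36*√3)²)
-8591 + m(124, 65) = -8591 + (76 + 65 - 36*√3)² = -8591 + (141 - 36*√3)²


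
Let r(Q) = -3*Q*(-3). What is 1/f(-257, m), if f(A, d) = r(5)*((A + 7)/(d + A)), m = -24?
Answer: 281/11250 ≈ 0.024978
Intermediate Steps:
r(Q) = 9*Q
f(A, d) = 45*(7 + A)/(A + d) (f(A, d) = (9*5)*((A + 7)/(d + A)) = 45*((7 + A)/(A + d)) = 45*(7 + A)/(A + d))
1/f(-257, m) = 1/(45*(7 - 257)/(-257 - 24)) = 1/(45*(-250)/(-281)) = 1/(45*(-1/281)*(-250)) = 1/(11250/281) = 281/11250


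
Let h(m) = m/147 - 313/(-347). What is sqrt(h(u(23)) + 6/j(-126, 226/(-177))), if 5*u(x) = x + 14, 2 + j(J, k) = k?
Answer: I*sqrt(3923944182030)/2113230 ≈ 0.93738*I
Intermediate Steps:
j(J, k) = -2 + k
u(x) = 14/5 + x/5 (u(x) = (x + 14)/5 = (14 + x)/5 = 14/5 + x/5)
h(m) = 313/347 + m/147 (h(m) = m*(1/147) - 313*(-1/347) = m/147 + 313/347 = 313/347 + m/147)
sqrt(h(u(23)) + 6/j(-126, 226/(-177))) = sqrt((313/347 + (14/5 + (1/5)*23)/147) + 6/(-2 + 226/(-177))) = sqrt((313/347 + (14/5 + 23/5)/147) + 6/(-2 + 226*(-1/177))) = sqrt((313/347 + (1/147)*(37/5)) + 6/(-2 - 226/177)) = sqrt((313/347 + 37/735) + 6/(-580/177)) = sqrt(242894/255045 + 6*(-177/580)) = sqrt(242894/255045 - 531/290) = sqrt(-12997927/14792610) = I*sqrt(3923944182030)/2113230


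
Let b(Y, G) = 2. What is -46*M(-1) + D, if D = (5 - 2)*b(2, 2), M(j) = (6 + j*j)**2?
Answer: -2248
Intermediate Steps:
M(j) = (6 + j**2)**2
D = 6 (D = (5 - 2)*2 = 3*2 = 6)
-46*M(-1) + D = -46*(6 + (-1)**2)**2 + 6 = -46*(6 + 1)**2 + 6 = -46*7**2 + 6 = -46*49 + 6 = -2254 + 6 = -2248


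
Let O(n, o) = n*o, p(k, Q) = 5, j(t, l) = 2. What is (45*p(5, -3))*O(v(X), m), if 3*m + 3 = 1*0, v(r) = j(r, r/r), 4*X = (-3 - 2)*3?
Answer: -450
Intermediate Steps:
X = -15/4 (X = ((-3 - 2)*3)/4 = (-5*3)/4 = (¼)*(-15) = -15/4 ≈ -3.7500)
v(r) = 2
m = -1 (m = -1 + (1*0)/3 = -1 + (⅓)*0 = -1 + 0 = -1)
(45*p(5, -3))*O(v(X), m) = (45*5)*(2*(-1)) = 225*(-2) = -450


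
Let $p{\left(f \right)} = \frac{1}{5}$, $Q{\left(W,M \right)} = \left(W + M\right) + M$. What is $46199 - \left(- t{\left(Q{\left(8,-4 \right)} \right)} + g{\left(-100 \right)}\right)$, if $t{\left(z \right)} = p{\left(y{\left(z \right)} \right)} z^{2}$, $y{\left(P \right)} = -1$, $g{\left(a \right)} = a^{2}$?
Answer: $36199$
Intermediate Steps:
$Q{\left(W,M \right)} = W + 2 M$ ($Q{\left(W,M \right)} = \left(M + W\right) + M = W + 2 M$)
$p{\left(f \right)} = \frac{1}{5}$
$t{\left(z \right)} = \frac{z^{2}}{5}$
$46199 - \left(- t{\left(Q{\left(8,-4 \right)} \right)} + g{\left(-100 \right)}\right) = 46199 + \left(\frac{\left(8 + 2 \left(-4\right)\right)^{2}}{5} - \left(-100\right)^{2}\right) = 46199 + \left(\frac{\left(8 - 8\right)^{2}}{5} - 10000\right) = 46199 - \left(10000 - \frac{0^{2}}{5}\right) = 46199 + \left(\frac{1}{5} \cdot 0 - 10000\right) = 46199 + \left(0 - 10000\right) = 46199 - 10000 = 36199$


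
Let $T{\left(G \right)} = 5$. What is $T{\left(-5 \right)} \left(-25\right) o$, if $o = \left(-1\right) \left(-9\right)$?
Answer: $-1125$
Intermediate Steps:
$o = 9$
$T{\left(-5 \right)} \left(-25\right) o = 5 \left(-25\right) 9 = \left(-125\right) 9 = -1125$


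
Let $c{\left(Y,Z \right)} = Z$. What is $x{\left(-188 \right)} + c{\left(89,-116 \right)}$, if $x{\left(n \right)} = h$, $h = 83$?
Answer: $-33$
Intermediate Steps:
$x{\left(n \right)} = 83$
$x{\left(-188 \right)} + c{\left(89,-116 \right)} = 83 - 116 = -33$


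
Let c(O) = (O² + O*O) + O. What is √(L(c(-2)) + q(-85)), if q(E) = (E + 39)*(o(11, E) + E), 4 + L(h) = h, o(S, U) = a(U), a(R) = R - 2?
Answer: √7914 ≈ 88.961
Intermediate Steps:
a(R) = -2 + R
o(S, U) = -2 + U
c(O) = O + 2*O² (c(O) = (O² + O²) + O = 2*O² + O = O + 2*O²)
L(h) = -4 + h
q(E) = (-2 + 2*E)*(39 + E) (q(E) = (E + 39)*((-2 + E) + E) = (39 + E)*(-2 + 2*E) = (-2 + 2*E)*(39 + E))
√(L(c(-2)) + q(-85)) = √((-4 - 2*(1 + 2*(-2))) + (-78 + 2*(-85)² + 76*(-85))) = √((-4 - 2*(1 - 4)) + (-78 + 2*7225 - 6460)) = √((-4 - 2*(-3)) + (-78 + 14450 - 6460)) = √((-4 + 6) + 7912) = √(2 + 7912) = √7914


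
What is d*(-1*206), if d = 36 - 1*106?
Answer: 14420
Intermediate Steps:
d = -70 (d = 36 - 106 = -70)
d*(-1*206) = -(-70)*206 = -70*(-206) = 14420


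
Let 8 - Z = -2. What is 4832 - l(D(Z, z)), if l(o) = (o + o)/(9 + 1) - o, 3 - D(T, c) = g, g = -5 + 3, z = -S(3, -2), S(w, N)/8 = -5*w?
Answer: 4836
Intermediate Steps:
S(w, N) = -40*w (S(w, N) = 8*(-5*w) = -40*w)
Z = 10 (Z = 8 - 1*(-2) = 8 + 2 = 10)
z = 120 (z = -(-40)*3 = -1*(-120) = 120)
g = -2
D(T, c) = 5 (D(T, c) = 3 - 1*(-2) = 3 + 2 = 5)
l(o) = -4*o/5 (l(o) = (2*o)/10 - o = (2*o)*(1/10) - o = o/5 - o = -4*o/5)
4832 - l(D(Z, z)) = 4832 - (-4)*5/5 = 4832 - 1*(-4) = 4832 + 4 = 4836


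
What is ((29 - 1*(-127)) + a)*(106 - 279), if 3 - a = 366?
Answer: 35811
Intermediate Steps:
a = -363 (a = 3 - 1*366 = 3 - 366 = -363)
((29 - 1*(-127)) + a)*(106 - 279) = ((29 - 1*(-127)) - 363)*(106 - 279) = ((29 + 127) - 363)*(-173) = (156 - 363)*(-173) = -207*(-173) = 35811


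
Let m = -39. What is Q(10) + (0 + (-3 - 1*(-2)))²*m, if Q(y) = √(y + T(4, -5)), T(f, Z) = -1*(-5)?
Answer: -39 + √15 ≈ -35.127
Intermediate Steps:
T(f, Z) = 5
Q(y) = √(5 + y) (Q(y) = √(y + 5) = √(5 + y))
Q(10) + (0 + (-3 - 1*(-2)))²*m = √(5 + 10) + (0 + (-3 - 1*(-2)))²*(-39) = √15 + (0 + (-3 + 2))²*(-39) = √15 + (0 - 1)²*(-39) = √15 + (-1)²*(-39) = √15 + 1*(-39) = √15 - 39 = -39 + √15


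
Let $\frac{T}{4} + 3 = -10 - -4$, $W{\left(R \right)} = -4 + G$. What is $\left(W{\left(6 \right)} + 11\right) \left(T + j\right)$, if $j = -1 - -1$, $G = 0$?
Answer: $-252$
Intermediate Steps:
$j = 0$ ($j = -1 + 1 = 0$)
$W{\left(R \right)} = -4$ ($W{\left(R \right)} = -4 + 0 = -4$)
$T = -36$ ($T = -12 + 4 \left(-10 - -4\right) = -12 + 4 \left(-10 + 4\right) = -12 + 4 \left(-6\right) = -12 - 24 = -36$)
$\left(W{\left(6 \right)} + 11\right) \left(T + j\right) = \left(-4 + 11\right) \left(-36 + 0\right) = 7 \left(-36\right) = -252$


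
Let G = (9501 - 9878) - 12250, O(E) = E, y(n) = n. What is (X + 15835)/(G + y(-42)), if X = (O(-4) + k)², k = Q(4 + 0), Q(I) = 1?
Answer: -15844/12669 ≈ -1.2506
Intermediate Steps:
k = 1
X = 9 (X = (-4 + 1)² = (-3)² = 9)
G = -12627 (G = -377 - 12250 = -12627)
(X + 15835)/(G + y(-42)) = (9 + 15835)/(-12627 - 42) = 15844/(-12669) = 15844*(-1/12669) = -15844/12669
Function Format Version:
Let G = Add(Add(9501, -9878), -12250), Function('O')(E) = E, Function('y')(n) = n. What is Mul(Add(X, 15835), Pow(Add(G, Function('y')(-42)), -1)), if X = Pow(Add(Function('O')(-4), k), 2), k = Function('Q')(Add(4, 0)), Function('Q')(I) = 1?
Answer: Rational(-15844, 12669) ≈ -1.2506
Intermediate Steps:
k = 1
X = 9 (X = Pow(Add(-4, 1), 2) = Pow(-3, 2) = 9)
G = -12627 (G = Add(-377, -12250) = -12627)
Mul(Add(X, 15835), Pow(Add(G, Function('y')(-42)), -1)) = Mul(Add(9, 15835), Pow(Add(-12627, -42), -1)) = Mul(15844, Pow(-12669, -1)) = Mul(15844, Rational(-1, 12669)) = Rational(-15844, 12669)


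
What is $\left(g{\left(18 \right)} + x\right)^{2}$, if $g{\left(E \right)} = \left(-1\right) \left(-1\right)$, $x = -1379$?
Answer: $1898884$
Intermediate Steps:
$g{\left(E \right)} = 1$
$\left(g{\left(18 \right)} + x\right)^{2} = \left(1 - 1379\right)^{2} = \left(-1378\right)^{2} = 1898884$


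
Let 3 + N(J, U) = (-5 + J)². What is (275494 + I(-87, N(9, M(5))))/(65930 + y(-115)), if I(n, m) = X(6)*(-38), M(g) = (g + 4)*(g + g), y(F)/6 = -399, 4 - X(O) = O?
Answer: 137785/31768 ≈ 4.3372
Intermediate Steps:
X(O) = 4 - O
y(F) = -2394 (y(F) = 6*(-399) = -2394)
M(g) = 2*g*(4 + g) (M(g) = (4 + g)*(2*g) = 2*g*(4 + g))
N(J, U) = -3 + (-5 + J)²
I(n, m) = 76 (I(n, m) = (4 - 1*6)*(-38) = (4 - 6)*(-38) = -2*(-38) = 76)
(275494 + I(-87, N(9, M(5))))/(65930 + y(-115)) = (275494 + 76)/(65930 - 2394) = 275570/63536 = 275570*(1/63536) = 137785/31768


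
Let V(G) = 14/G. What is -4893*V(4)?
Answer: -34251/2 ≈ -17126.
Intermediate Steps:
-4893*V(4) = -68502/4 = -4893*7/2 = -34251/2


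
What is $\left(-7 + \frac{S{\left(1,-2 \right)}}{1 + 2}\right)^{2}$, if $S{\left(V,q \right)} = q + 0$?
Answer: $\frac{529}{9} \approx 58.778$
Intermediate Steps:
$S{\left(V,q \right)} = q$
$\left(-7 + \frac{S{\left(1,-2 \right)}}{1 + 2}\right)^{2} = \left(-7 - \frac{2}{1 + 2}\right)^{2} = \left(-7 - \frac{2}{3}\right)^{2} = \left(- \frac{23}{3}\right)^{2} = \frac{529}{9}$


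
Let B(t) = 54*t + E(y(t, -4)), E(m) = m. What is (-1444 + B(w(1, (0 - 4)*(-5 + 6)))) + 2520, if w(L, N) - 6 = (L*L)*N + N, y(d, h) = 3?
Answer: 971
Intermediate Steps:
w(L, N) = 6 + N + N*L² (w(L, N) = 6 + ((L*L)*N + N) = 6 + (L²*N + N) = 6 + (N*L² + N) = 6 + (N + N*L²) = 6 + N + N*L²)
B(t) = 3 + 54*t (B(t) = 54*t + 3 = 3 + 54*t)
(-1444 + B(w(1, (0 - 4)*(-5 + 6)))) + 2520 = (-1444 + (3 + 54*(6 + (0 - 4)*(-5 + 6) + ((0 - 4)*(-5 + 6))*1²))) + 2520 = (-1444 + (3 + 54*(6 - 4*1 - 4*1*1))) + 2520 = (-1444 + (3 + 54*(6 - 4 - 4*1))) + 2520 = (-1444 + (3 + 54*(6 - 4 - 4))) + 2520 = (-1444 + (3 + 54*(-2))) + 2520 = (-1444 + (3 - 108)) + 2520 = (-1444 - 105) + 2520 = -1549 + 2520 = 971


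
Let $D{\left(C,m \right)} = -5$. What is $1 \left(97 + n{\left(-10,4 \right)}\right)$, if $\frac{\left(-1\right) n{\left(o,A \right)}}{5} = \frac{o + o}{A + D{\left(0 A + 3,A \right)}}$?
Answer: $-3$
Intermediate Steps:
$n{\left(o,A \right)} = - \frac{10 o}{-5 + A}$ ($n{\left(o,A \right)} = - 5 \frac{o + o}{A - 5} = - 5 \frac{2 o}{-5 + A} = - \frac{10 o}{-5 + A}$)
$1 \left(97 + n{\left(-10,4 \right)}\right) = 1 \left(97 - - \frac{100}{-5 + 4}\right) = 1 \left(97 - - \frac{100}{-1}\right) = 1 \left(97 - \left(-100\right) \left(-1\right)\right) = 1 \left(97 - 100\right) = 1 \left(-3\right) = -3$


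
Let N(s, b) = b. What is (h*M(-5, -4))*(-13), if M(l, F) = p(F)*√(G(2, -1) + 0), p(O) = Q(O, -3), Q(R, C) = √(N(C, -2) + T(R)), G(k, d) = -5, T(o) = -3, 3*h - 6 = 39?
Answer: 975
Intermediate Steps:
h = 15 (h = 2 + (⅓)*39 = 2 + 13 = 15)
Q(R, C) = I*√5 (Q(R, C) = √(-2 - 3) = √(-5) = I*√5)
p(O) = I*√5
M(l, F) = -5 (M(l, F) = (I*√5)*√(-5 + 0) = (I*√5)*√(-5) = (I*√5)*(I*√5) = -5)
(h*M(-5, -4))*(-13) = (15*(-5))*(-13) = -75*(-13) = 975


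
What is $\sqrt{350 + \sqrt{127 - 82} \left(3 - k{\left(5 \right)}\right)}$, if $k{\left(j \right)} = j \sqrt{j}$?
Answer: $\sqrt{275 + 9 \sqrt{5}} \approx 17.179$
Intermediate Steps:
$k{\left(j \right)} = j^{\frac{3}{2}}$
$\sqrt{350 + \sqrt{127 - 82} \left(3 - k{\left(5 \right)}\right)} = \sqrt{350 + \sqrt{127 - 82} \left(3 - 5^{\frac{3}{2}}\right)} = \sqrt{350 + \sqrt{45} \left(3 - 5 \sqrt{5}\right)} = \sqrt{350 + 3 \sqrt{5} \left(3 - 5 \sqrt{5}\right)}$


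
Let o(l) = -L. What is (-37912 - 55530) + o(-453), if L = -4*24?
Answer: -93346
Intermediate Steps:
L = -96
o(l) = 96 (o(l) = -1*(-96) = 96)
(-37912 - 55530) + o(-453) = (-37912 - 55530) + 96 = -93442 + 96 = -93346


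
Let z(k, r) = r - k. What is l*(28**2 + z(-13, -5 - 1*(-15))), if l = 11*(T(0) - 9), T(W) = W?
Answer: -79893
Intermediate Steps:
l = -99 (l = 11*(0 - 9) = 11*(-9) = -99)
l*(28**2 + z(-13, -5 - 1*(-15))) = -99*(28**2 + ((-5 - 1*(-15)) - 1*(-13))) = -99*(784 + ((-5 + 15) + 13)) = -99*(784 + (10 + 13)) = -99*(784 + 23) = -99*807 = -79893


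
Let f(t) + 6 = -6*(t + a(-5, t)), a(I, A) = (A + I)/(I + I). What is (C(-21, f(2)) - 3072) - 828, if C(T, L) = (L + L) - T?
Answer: -19593/5 ≈ -3918.6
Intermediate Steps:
a(I, A) = (A + I)/(2*I) (a(I, A) = (A + I)/((2*I)) = (A + I)*(1/(2*I)) = (A + I)/(2*I))
f(t) = -9 - 27*t/5 (f(t) = -6 - 6*(t + (1/2)*(t - 5)/(-5)) = -6 - 6*(t + (1/2)*(-1/5)*(-5 + t)) = -6 - 6*(t + (1/2 - t/10)) = -6 - 6*(1/2 + 9*t/10) = -6 + (-3 - 27*t/5) = -9 - 27*t/5)
C(T, L) = -T + 2*L (C(T, L) = 2*L - T = -T + 2*L)
(C(-21, f(2)) - 3072) - 828 = ((-1*(-21) + 2*(-9 - 27/5*2)) - 3072) - 828 = ((21 + 2*(-9 - 54/5)) - 3072) - 828 = ((21 + 2*(-99/5)) - 3072) - 828 = ((21 - 198/5) - 3072) - 828 = (-93/5 - 3072) - 828 = -15453/5 - 828 = -19593/5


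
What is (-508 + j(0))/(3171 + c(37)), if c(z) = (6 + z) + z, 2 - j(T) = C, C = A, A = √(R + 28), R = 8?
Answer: -512/3251 ≈ -0.15749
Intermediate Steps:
A = 6 (A = √(8 + 28) = √36 = 6)
C = 6
j(T) = -4 (j(T) = 2 - 1*6 = 2 - 6 = -4)
c(z) = 6 + 2*z
(-508 + j(0))/(3171 + c(37)) = (-508 - 4)/(3171 + (6 + 2*37)) = -512/(3171 + (6 + 74)) = -512/(3171 + 80) = -512/3251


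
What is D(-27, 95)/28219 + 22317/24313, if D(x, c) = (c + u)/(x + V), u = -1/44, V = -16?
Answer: 1191410792289/1298079530924 ≈ 0.91783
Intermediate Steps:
u = -1/44 (u = -1*1/44 = -1/44 ≈ -0.022727)
D(x, c) = (-1/44 + c)/(-16 + x) (D(x, c) = (c - 1/44)/(x - 16) = (-1/44 + c)/(-16 + x))
D(-27, 95)/28219 + 22317/24313 = ((-1/44 + 95)/(-16 - 27))/28219 + 22317/24313 = ((4179/44)/(-43))*(1/28219) + 22317*(1/24313) = -1/43*4179/44*(1/28219) + 22317/24313 = -4179/1892*1/28219 + 22317/24313 = -4179/53390348 + 22317/24313 = 1191410792289/1298079530924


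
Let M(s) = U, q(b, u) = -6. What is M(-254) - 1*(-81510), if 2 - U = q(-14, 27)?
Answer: 81518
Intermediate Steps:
U = 8 (U = 2 - 1*(-6) = 2 + 6 = 8)
M(s) = 8
M(-254) - 1*(-81510) = 8 - 1*(-81510) = 8 + 81510 = 81518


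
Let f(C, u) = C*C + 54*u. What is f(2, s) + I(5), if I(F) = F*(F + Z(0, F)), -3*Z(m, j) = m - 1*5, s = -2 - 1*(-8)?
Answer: 1084/3 ≈ 361.33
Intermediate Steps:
s = 6 (s = -2 + 8 = 6)
Z(m, j) = 5/3 - m/3 (Z(m, j) = -(m - 1*5)/3 = -(m - 5)/3 = -(-5 + m)/3 = 5/3 - m/3)
f(C, u) = C² + 54*u
I(F) = F*(5/3 + F) (I(F) = F*(F + (5/3 - ⅓*0)) = F*(F + (5/3 + 0)) = F*(F + 5/3) = F*(5/3 + F))
f(2, s) + I(5) = (2² + 54*6) + (⅓)*5*(5 + 3*5) = (4 + 324) + (⅓)*5*(5 + 15) = 328 + (⅓)*5*20 = 328 + 100/3 = 1084/3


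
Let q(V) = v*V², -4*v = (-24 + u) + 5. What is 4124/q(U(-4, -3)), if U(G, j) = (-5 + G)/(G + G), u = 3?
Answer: 65984/81 ≈ 814.62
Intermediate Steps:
v = 4 (v = -((-24 + 3) + 5)/4 = -(-21 + 5)/4 = -¼*(-16) = 4)
U(G, j) = (-5 + G)/(2*G) (U(G, j) = (-5 + G)/((2*G)) = (-5 + G)*(1/(2*G)) = (-5 + G)/(2*G))
q(V) = 4*V²
4124/q(U(-4, -3)) = 4124/((4*((½)*(-5 - 4)/(-4))²)) = 4124/((4*((½)*(-¼)*(-9))²)) = 4124/((4*(9/8)²)) = 4124/((4*(81/64))) = 4124/(81/16) = 4124*(16/81) = 65984/81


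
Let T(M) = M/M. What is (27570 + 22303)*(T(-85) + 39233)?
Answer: 1956717282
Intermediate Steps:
T(M) = 1
(27570 + 22303)*(T(-85) + 39233) = (27570 + 22303)*(1 + 39233) = 49873*39234 = 1956717282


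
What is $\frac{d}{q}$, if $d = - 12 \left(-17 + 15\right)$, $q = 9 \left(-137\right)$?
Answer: $- \frac{8}{411} \approx -0.019465$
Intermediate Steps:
$q = -1233$
$d = 24$ ($d = \left(-12\right) \left(-2\right) = 24$)
$\frac{d}{q} = \frac{24}{-1233} = 24 \left(- \frac{1}{1233}\right) = - \frac{8}{411}$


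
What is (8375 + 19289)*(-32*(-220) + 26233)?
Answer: 920464272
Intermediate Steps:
(8375 + 19289)*(-32*(-220) + 26233) = 27664*(7040 + 26233) = 27664*33273 = 920464272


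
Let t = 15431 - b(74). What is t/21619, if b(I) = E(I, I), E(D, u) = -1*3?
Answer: 15434/21619 ≈ 0.71391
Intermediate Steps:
E(D, u) = -3
b(I) = -3
t = 15434 (t = 15431 - 1*(-3) = 15431 + 3 = 15434)
t/21619 = 15434/21619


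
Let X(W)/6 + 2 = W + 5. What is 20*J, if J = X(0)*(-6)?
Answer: -2160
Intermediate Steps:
X(W) = 18 + 6*W (X(W) = -12 + 6*(W + 5) = -12 + 6*(5 + W) = -12 + (30 + 6*W) = 18 + 6*W)
J = -108 (J = (18 + 6*0)*(-6) = (18 + 0)*(-6) = 18*(-6) = -108)
20*J = 20*(-108) = -2160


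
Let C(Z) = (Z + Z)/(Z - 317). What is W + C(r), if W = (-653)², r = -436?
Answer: 321086849/753 ≈ 4.2641e+5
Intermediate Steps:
C(Z) = 2*Z/(-317 + Z) (C(Z) = (2*Z)/(-317 + Z) = 2*Z/(-317 + Z))
W = 426409
W + C(r) = 426409 + 2*(-436)/(-317 - 436) = 426409 + 2*(-436)/(-753) = 426409 + 2*(-436)*(-1/753) = 426409 + 872/753 = 321086849/753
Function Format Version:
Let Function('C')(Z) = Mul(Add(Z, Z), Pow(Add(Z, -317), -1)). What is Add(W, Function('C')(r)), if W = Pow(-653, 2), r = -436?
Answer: Rational(321086849, 753) ≈ 4.2641e+5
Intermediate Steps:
Function('C')(Z) = Mul(2, Z, Pow(Add(-317, Z), -1)) (Function('C')(Z) = Mul(Mul(2, Z), Pow(Add(-317, Z), -1)) = Mul(2, Z, Pow(Add(-317, Z), -1)))
W = 426409
Add(W, Function('C')(r)) = Add(426409, Mul(2, -436, Pow(Add(-317, -436), -1))) = Add(426409, Mul(2, -436, Pow(-753, -1))) = Add(426409, Mul(2, -436, Rational(-1, 753))) = Add(426409, Rational(872, 753)) = Rational(321086849, 753)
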